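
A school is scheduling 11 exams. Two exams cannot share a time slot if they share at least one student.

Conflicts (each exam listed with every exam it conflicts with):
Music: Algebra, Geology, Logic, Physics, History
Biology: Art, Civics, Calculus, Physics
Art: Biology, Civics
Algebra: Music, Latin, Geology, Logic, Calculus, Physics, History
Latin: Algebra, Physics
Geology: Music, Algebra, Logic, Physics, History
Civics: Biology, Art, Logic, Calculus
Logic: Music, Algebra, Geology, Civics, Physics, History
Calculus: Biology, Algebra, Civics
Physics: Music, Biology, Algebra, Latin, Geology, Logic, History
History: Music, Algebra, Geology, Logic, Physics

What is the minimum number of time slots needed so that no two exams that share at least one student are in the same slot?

6

Music, Algebra, Geology, Logic, Physics, History are mutually in conflict, so at least 6 time slots are needed.
Using 6 time slots: Music=5, Biology=2, Art=3, Algebra=2, Latin=3, Geology=6, Civics=1, Logic=3, Calculus=3, Physics=1, History=4. Every pair that conflicts lands in different time slots.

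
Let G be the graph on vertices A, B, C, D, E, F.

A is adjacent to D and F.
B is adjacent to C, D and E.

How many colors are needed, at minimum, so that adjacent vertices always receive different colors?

A and F are adjacent, so at least 2 colors are needed.
2 colors suffice: A=1, B=1, C=2, D=2, E=2, F=2. Each edge has distinct colors on its endpoints.

2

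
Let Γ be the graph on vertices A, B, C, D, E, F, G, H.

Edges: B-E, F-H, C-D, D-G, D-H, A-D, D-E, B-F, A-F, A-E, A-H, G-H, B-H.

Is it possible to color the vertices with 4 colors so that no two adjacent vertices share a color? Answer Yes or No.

Yes

The chromatic number is 3. D, G, H are mutually adjacent, so at least 3 colors are needed.
3 colors suffice: color 1 → {D, F}; color 2 → {C, E, H}; color 3 → {A, B, G}.
Since 4 ≥ 3, a proper 4-coloring certainly exists.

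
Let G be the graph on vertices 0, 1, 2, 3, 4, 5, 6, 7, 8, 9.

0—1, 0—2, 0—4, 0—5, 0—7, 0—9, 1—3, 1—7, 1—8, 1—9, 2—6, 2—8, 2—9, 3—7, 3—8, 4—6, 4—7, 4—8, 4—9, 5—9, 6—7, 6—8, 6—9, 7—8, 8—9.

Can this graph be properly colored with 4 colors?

Yes

The chromatic number is 4. 1, 3, 7, 8 form a clique, so at least 4 colors are needed.
4 colors suffice: color red → {7, 9}; color blue → {0, 8}; color green → {1, 2, 4, 5}; color yellow → {3, 6}.
That is already a proper 4-coloring.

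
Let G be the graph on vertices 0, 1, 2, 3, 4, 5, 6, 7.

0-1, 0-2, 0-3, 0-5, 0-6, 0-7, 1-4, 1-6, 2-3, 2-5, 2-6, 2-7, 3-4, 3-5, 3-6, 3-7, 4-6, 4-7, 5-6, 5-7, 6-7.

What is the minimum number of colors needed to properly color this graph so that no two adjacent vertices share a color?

6

0, 2, 3, 5, 6, 7 are pairwise adjacent (a clique of size 6), so at least 6 colors are needed.
One proper 6-coloring: 0=d, 1=b, 2=e, 3=c, 4=d, 5=f, 6=a, 7=b. Each edge has distinct colors on its endpoints.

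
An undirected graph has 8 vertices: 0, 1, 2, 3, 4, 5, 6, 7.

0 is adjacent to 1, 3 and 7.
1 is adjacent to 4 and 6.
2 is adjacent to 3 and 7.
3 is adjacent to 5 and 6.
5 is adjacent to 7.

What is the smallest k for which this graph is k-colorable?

2

0 and 1 are adjacent, so at least 2 colors are needed.
2 colors suffice: color red → {1, 3, 7}; color blue → {0, 2, 4, 5, 6}. Each edge has distinct colors on its endpoints.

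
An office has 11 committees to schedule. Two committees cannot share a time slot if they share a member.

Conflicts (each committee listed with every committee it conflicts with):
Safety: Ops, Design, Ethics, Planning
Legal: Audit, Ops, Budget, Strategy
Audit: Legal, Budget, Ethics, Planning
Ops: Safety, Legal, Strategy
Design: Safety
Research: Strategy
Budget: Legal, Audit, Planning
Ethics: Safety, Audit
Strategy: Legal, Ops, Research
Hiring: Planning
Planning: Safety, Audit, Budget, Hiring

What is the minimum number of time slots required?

3

Legal, Ops, Strategy pairwise conflict, so at least 3 time slots are needed.
3 time slots suffice: time slot 1 → {Legal, Design, Research, Ethics, Planning}; time slot 2 → {Safety, Audit, Strategy, Hiring}; time slot 3 → {Ops, Budget}. Each listed conflict is separated.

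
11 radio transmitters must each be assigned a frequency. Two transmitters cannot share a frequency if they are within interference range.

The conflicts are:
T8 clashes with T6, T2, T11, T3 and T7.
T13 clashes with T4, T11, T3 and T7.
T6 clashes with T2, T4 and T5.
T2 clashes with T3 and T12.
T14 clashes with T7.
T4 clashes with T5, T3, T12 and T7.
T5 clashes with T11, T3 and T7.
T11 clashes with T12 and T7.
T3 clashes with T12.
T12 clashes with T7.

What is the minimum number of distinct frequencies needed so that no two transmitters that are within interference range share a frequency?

T8, T11, T7 pairwise conflict, so at least 3 frequencies are needed.
3 frequencies suffice: frequency 1 → {T6, T3, T7}; frequency 2 → {T2, T14, T4, T11}; frequency 3 → {T8, T13, T5, T12}. Each listed conflict is separated.

3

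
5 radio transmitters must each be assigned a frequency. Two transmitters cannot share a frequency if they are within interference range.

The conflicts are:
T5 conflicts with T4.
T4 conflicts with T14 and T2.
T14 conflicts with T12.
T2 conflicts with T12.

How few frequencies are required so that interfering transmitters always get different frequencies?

2

T14 and T12 conflict, so at least 2 frequencies are needed.
2 frequencies suffice: frequency 1 → {T4, T12}; frequency 2 → {T5, T14, T2}. Every pair that conflicts lands in different frequencies.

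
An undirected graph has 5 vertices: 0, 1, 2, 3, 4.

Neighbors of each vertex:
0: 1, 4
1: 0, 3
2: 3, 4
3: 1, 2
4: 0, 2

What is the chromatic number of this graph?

3

The cycle 1-3-2-4-0-1 has odd length 5, so it cannot be 2-colored; at least 3 colors are needed.
3 colors suffice: 0=b, 1=a, 2=a, 3=b, 4=c. Every edge joins two different colors.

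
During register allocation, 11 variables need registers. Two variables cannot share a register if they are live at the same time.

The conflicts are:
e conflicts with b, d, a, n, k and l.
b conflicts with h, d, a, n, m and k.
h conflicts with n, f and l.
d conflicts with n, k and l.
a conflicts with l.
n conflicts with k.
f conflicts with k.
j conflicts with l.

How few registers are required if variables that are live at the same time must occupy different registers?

5

e, b, d, n, k all conflict with each other, so at least 5 registers are needed.
A valid assignment using 5 registers: e=2, b=1, h=2, d=5, a=3, n=4, m=2, f=1, k=3, j=2, l=1. Every pair that conflicts lands in different registers.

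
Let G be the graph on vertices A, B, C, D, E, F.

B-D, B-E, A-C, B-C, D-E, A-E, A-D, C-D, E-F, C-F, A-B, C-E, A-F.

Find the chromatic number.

A, B, C, D, E are mutually adjacent (a clique of size 5), so at least 5 colors are needed.
5 colors suffice: color red → {A}; color blue → {C}; color green → {E}; color yellow → {D, F}; color purple → {B}. Each edge has distinct colors on its endpoints.

5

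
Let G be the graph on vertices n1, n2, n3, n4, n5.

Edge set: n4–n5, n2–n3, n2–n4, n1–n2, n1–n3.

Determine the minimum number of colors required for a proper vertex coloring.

3

n1, n2, n3 are mutually adjacent, so at least 3 colors are needed.
A valid assignment using 3 colors: n1=2, n2=1, n3=3, n4=2, n5=1. Every edge joins two different colors.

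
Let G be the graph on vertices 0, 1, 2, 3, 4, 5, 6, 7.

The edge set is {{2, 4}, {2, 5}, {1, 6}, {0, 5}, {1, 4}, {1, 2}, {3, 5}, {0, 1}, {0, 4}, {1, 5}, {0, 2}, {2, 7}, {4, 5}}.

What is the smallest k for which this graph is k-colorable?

5

0, 1, 2, 4, 5 are pairwise adjacent (a clique of size 5), so at least 5 colors are needed.
5 colors suffice: 0=e, 1=c, 2=b, 3=b, 4=d, 5=a, 6=a, 7=a. Each edge has distinct colors on its endpoints.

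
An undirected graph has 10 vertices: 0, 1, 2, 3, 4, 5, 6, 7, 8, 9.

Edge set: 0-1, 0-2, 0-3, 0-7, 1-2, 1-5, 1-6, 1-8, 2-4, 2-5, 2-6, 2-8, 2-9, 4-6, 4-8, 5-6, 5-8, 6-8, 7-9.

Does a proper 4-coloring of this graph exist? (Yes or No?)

No

1, 2, 5, 6, 8 are mutually adjacent (a clique of size 5), so at least 5 colors are needed.
So 4 colors are not enough.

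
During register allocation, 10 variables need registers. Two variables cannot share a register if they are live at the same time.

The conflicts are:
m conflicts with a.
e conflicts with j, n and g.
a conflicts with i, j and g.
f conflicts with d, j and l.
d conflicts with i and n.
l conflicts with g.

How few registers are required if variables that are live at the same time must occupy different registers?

The cycle f-j-a-g-l-f has odd length 5, so it cannot be 2-colored; at least 3 registers are needed.
3 registers suffice: register 1 → {e, a, f}; register 2 → {m, d, j, g}; register 3 → {i, n, l}. Each listed conflict is separated.

3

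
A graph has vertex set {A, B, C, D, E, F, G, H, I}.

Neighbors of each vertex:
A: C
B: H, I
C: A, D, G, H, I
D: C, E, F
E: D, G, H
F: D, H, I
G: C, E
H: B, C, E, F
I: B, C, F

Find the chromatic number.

A and C are adjacent, so at least 2 colors are needed.
One proper 2-coloring: A=2, B=1, C=1, D=2, E=1, F=1, G=2, H=2, I=2. No two adjacent vertices share a color.

2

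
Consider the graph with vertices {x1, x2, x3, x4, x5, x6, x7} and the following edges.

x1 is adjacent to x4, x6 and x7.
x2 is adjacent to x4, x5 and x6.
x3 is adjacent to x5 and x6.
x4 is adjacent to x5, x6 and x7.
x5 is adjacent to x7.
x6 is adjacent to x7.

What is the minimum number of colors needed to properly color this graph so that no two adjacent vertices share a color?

x1, x4, x6, x7 are pairwise adjacent (a clique of size 4), so at least 4 colors are needed.
One proper 4-coloring: x1=4, x2=3, x3=2, x4=2, x5=1, x6=1, x7=3. No two adjacent vertices share a color.

4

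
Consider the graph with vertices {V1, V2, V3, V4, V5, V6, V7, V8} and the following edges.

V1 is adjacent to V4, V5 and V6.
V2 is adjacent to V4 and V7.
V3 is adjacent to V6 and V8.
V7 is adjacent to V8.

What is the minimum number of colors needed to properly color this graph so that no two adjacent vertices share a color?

The cycle V3-V6-V1-V4-V2-V7-V8-V3 has odd length 7, so it cannot be 2-colored; at least 3 colors are needed.
A valid assignment using 3 colors: V1=1, V2=1, V3=2, V4=2, V5=2, V6=3, V7=2, V8=1. No two adjacent vertices share a color.

3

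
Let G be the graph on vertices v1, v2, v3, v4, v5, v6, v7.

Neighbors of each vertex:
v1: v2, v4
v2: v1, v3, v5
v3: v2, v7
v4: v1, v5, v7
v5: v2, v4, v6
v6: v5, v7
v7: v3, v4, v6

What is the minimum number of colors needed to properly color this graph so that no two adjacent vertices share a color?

3

The cycle v3-v2-v1-v4-v7-v3 has odd length 5, so it cannot be 2-colored; at least 3 colors are needed.
A valid assignment using 3 colors: v1=1, v2=2, v3=3, v4=2, v5=1, v6=2, v7=1. Every edge joins two different colors.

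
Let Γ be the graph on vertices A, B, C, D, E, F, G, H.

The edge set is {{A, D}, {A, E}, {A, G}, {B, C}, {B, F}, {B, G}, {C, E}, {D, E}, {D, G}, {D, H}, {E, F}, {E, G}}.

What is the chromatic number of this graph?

A, D, E, G form a clique, so at least 4 colors are needed.
A valid assignment using 4 colors: A=4, B=1, C=2, D=2, E=1, F=2, G=3, H=1. Every edge joins two different colors.

4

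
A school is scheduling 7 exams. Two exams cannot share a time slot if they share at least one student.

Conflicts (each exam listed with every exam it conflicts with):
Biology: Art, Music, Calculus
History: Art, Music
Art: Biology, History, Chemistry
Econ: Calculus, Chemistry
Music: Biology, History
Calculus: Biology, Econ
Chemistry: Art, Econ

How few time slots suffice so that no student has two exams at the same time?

3

The cycle Calculus-Econ-Chemistry-Art-Biology-Calculus has odd length 5, so it cannot be 2-colored; at least 3 time slots are needed.
A valid assignment using 3 time slots: Biology=1, History=1, Art=2, Econ=2, Music=2, Calculus=3, Chemistry=1. Each listed conflict is separated.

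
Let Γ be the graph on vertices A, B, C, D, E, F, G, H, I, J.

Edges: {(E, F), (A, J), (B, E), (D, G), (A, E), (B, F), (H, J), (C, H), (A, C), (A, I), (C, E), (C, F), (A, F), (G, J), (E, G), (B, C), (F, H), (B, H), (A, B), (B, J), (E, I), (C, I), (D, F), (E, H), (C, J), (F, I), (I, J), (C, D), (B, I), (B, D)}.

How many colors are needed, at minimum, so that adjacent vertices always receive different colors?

A, B, C, E, F, I are pairwise adjacent (a clique of size 6), so at least 6 colors are needed.
6 colors suffice: color 1 → {B, G}; color 2 → {C}; color 3 → {F, J}; color 4 → {D, E}; color 5 → {H, I}; color 6 → {A}. Every edge joins two different colors.

6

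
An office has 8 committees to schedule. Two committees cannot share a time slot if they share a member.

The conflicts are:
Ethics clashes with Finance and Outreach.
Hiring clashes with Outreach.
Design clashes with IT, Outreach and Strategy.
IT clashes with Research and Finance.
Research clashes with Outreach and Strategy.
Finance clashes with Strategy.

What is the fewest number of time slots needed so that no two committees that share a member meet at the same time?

The cycle Finance-Ethics-Outreach-Design-IT-Finance has odd length 5, so it cannot be 2-colored; at least 3 time slots are needed.
3 time slots suffice: time slot 1 → {Finance, Outreach}; time slot 2 → {Ethics, Hiring, Design, Research}; time slot 3 → {IT, Strategy}. Each listed conflict is separated.

3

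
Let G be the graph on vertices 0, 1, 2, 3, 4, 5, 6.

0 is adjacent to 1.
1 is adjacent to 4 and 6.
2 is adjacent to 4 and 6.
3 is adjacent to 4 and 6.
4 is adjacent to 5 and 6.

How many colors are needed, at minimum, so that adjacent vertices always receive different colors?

1, 4, 6 form a triangle, so at least 3 colors are needed.
3 colors suffice: 0=red, 1=green, 2=green, 3=green, 4=red, 5=blue, 6=blue. Each edge has distinct colors on its endpoints.

3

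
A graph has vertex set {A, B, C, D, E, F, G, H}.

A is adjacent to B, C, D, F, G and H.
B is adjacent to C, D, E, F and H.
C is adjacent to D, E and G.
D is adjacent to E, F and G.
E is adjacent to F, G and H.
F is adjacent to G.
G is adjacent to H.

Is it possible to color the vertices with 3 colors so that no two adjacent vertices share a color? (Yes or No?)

B, D, E, F form a clique, so at least 4 colors are needed.
So 3 colors are not enough.

No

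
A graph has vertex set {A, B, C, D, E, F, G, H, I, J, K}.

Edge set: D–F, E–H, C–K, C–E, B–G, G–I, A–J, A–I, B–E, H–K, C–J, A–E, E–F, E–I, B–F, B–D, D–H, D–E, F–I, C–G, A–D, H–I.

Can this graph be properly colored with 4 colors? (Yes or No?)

The chromatic number is 4. B, D, E, F are mutually adjacent (a clique of size 4), so at least 4 colors are needed.
One proper 4-coloring: A=3, B=3, C=2, D=2, E=1, F=4, G=1, H=3, I=2, J=1, K=1.
That is already a proper 4-coloring.

Yes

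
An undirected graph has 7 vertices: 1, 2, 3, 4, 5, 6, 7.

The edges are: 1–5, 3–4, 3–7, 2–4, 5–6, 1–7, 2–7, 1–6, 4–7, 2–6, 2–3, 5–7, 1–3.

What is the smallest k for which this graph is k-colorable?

2, 3, 4, 7 are mutually adjacent (a clique of size 4), so at least 4 colors are needed.
A valid assignment using 4 colors: 1=c, 2=c, 3=b, 4=d, 5=b, 6=a, 7=a. No two adjacent vertices share a color.

4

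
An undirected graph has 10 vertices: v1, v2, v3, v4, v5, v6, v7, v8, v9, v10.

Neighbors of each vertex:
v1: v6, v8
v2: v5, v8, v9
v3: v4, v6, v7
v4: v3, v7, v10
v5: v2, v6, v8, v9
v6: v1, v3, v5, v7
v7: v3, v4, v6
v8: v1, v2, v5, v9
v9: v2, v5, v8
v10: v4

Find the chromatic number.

4

v2, v5, v8, v9 form a clique, so at least 4 colors are needed.
4 colors suffice: color R → {v1, v3, v5, v10}; color B → {v4, v6, v8}; color G → {v7, v9}; color Y → {v2}. No two adjacent vertices share a color.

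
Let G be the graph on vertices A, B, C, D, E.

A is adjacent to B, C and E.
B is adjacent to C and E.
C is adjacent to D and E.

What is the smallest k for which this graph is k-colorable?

A, B, C, E form a clique, so at least 4 colors are needed.
A valid assignment using 4 colors: A=green, B=blue, C=red, D=blue, E=yellow. No two adjacent vertices share a color.

4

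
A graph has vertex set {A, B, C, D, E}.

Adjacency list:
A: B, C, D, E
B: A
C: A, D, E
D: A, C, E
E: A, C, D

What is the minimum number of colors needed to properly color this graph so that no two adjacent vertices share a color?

A, C, D, E are mutually adjacent (a clique of size 4), so at least 4 colors are needed.
A valid assignment using 4 colors: A=1, B=2, C=4, D=2, E=3. No two adjacent vertices share a color.

4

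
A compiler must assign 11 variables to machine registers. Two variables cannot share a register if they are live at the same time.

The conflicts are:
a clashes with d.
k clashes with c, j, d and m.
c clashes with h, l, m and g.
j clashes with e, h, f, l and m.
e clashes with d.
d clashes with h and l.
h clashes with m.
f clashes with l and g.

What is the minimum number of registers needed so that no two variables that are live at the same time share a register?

3

k, j, m are mutually in conflict, so at least 3 registers are needed.
3 registers suffice: register 1 → {c, j, d}; register 2 → {a, e, l, m, g}; register 3 → {k, h, f}. Each listed conflict is separated.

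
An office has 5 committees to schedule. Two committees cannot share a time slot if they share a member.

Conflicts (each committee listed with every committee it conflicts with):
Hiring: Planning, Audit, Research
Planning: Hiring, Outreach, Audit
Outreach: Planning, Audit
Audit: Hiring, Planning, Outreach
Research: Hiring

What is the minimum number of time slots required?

Planning, Outreach, Audit pairwise conflict, so at least 3 time slots are needed.
Using 3 time slots: Hiring=2, Planning=1, Outreach=2, Audit=3, Research=1. Each listed conflict is separated.

3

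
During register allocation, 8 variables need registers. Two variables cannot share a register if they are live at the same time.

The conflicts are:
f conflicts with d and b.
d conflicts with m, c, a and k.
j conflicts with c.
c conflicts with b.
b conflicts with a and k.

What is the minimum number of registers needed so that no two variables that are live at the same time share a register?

d and m conflict, so at least 2 registers are needed.
Using 2 registers: f=2, d=1, j=1, m=2, c=2, b=1, a=2, k=2. No two conflicting variables share a register.

2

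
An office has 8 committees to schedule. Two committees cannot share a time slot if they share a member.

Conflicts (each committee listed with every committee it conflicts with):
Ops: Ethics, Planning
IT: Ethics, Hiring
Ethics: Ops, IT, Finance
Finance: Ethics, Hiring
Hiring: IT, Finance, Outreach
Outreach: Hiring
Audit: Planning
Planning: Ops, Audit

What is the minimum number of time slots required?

IT and Hiring conflict, so at least 2 time slots are needed.
2 time slots suffice: time slot 1 → {Ethics, Hiring, Planning}; time slot 2 → {Ops, IT, Finance, Outreach, Audit}. No two conflicting committees share a time slot.

2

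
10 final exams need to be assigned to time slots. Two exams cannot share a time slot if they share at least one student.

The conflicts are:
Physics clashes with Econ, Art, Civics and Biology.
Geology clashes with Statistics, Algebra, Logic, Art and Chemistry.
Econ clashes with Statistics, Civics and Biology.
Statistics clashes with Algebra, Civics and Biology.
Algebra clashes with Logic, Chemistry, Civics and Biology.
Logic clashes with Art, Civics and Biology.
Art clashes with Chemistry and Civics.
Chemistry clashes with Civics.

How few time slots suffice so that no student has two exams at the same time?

Econ, Statistics, Civics pairwise conflict, so at least 3 time slots are needed.
A valid assignment using 3 time slots: Physics=3, Geology=1, Econ=2, Statistics=3, Algebra=2, Logic=3, Art=2, Chemistry=3, Civics=1, Biology=1. No two conflicting exams share a time slot.

3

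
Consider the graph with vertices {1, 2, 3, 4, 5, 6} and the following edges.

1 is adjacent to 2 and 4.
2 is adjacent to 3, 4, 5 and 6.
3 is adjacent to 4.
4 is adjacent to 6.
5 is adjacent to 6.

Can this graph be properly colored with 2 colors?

2, 5, 6 are mutually adjacent, so at least 3 colors are needed.
So 2 colors are not enough.

No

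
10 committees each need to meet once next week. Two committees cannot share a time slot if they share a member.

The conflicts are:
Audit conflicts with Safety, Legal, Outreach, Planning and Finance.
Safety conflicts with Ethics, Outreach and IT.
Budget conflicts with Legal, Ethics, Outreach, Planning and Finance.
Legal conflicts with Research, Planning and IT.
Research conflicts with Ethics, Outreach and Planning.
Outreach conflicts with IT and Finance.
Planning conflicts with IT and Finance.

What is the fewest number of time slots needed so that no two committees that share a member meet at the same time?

Safety, Outreach, IT are mutually in conflict, so at least 3 time slots are needed.
3 time slots suffice: time slot 1 → {Ethics, Outreach, Planning}; time slot 2 → {Audit, Budget, Research, IT}; time slot 3 → {Safety, Legal, Finance}. No two conflicting committees share a time slot.

3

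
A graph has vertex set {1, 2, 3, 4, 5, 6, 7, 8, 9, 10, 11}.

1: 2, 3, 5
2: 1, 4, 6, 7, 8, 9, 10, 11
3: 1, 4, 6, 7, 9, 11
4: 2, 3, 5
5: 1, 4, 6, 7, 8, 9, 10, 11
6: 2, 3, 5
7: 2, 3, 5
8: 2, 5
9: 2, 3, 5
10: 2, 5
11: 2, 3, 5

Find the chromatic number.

2 and 7 are adjacent, so at least 2 colors are needed.
2 colors suffice: color red → {2, 3, 5}; color blue → {1, 4, 6, 7, 8, 9, 10, 11}. No two adjacent vertices share a color.

2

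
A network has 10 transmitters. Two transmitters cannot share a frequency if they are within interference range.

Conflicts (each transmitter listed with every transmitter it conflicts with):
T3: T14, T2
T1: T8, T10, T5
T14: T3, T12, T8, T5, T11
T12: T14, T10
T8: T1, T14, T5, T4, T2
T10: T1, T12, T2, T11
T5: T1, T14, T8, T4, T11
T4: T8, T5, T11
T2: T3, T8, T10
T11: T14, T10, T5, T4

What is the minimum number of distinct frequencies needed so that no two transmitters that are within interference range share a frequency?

T1, T8, T5 are mutually in conflict, so at least 3 frequencies are needed.
3 frequencies suffice: frequency 1 → {T3, T12, T8, T11}; frequency 2 → {T1, T14, T4, T2}; frequency 3 → {T10, T5}. Every pair that conflicts lands in different frequencies.

3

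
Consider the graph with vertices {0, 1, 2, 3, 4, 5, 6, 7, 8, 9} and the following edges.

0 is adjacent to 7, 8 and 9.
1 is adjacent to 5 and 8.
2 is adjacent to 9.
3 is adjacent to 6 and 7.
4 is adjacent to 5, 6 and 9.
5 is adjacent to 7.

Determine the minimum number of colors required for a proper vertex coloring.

The cycle 3-6-4-5-7-3 has odd length 5, so it cannot be 2-colored; at least 3 colors are needed.
One proper 3-coloring: 0=green, 1=red, 2=red, 3=blue, 4=red, 5=blue, 6=green, 7=red, 8=blue, 9=blue. Every edge joins two different colors.

3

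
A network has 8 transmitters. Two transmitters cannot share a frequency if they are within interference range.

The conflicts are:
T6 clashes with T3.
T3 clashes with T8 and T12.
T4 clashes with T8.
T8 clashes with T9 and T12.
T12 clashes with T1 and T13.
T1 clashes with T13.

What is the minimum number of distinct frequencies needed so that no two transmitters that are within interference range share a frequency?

T3, T8, T12 pairwise conflict, so at least 3 frequencies are needed.
3 frequencies suffice: T6=1, T3=3, T4=1, T8=2, T9=1, T12=1, T1=3, T13=2. No two conflicting transmitters share a frequency.

3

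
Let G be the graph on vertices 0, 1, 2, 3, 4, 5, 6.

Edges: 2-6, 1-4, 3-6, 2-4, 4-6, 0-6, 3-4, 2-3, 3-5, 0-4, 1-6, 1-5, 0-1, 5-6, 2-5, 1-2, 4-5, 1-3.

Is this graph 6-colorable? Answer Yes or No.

The chromatic number is 6. 1, 2, 3, 4, 5, 6 form a clique, so at least 6 colors are needed.
One proper 6-coloring: 0=d, 1=b, 2=f, 3=d, 4=a, 5=e, 6=c.
That is already a proper 6-coloring.

Yes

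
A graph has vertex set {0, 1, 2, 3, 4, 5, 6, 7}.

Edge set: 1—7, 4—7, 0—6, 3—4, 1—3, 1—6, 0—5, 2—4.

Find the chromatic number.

2

0 and 6 are adjacent, so at least 2 colors are needed.
2 colors suffice: 0=red, 1=red, 2=blue, 3=blue, 4=red, 5=blue, 6=blue, 7=blue. Every edge joins two different colors.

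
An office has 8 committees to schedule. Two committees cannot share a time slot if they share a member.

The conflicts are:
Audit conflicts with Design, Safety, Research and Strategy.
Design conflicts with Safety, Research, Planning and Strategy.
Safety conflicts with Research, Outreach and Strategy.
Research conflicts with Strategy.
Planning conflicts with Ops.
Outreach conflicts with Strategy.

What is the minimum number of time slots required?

Audit, Design, Safety, Research, Strategy are mutually in conflict, so at least 5 time slots are needed.
Using 5 time slots: Audit=4, Design=2, Safety=1, Research=5, Planning=1, Outreach=2, Strategy=3, Ops=2. Each listed conflict is separated.

5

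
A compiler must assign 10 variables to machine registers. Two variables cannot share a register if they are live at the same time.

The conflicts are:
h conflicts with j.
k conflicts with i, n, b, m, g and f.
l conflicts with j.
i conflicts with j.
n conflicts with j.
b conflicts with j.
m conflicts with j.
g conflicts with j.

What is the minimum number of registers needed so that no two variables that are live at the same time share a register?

2

g and j conflict, so at least 2 registers are needed.
2 registers suffice: register 1 → {k, j}; register 2 → {h, l, i, n, b, m, g, f}. Each listed conflict is separated.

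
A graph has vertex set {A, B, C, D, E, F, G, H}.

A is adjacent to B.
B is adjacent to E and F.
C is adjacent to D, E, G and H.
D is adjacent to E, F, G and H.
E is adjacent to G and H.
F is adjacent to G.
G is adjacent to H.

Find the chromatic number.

5

C, D, E, G, H are mutually adjacent (a clique of size 5), so at least 5 colors are needed.
5 colors suffice: color red → {B, G}; color blue → {A, D}; color green → {E, F}; color yellow → {C}; color purple → {H}. Every edge joins two different colors.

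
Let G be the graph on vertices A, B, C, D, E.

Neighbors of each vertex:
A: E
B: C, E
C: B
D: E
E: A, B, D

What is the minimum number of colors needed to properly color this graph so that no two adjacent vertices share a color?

B and C are adjacent, so at least 2 colors are needed.
2 colors suffice: color 1 → {C, E}; color 2 → {A, B, D}. Each edge has distinct colors on its endpoints.

2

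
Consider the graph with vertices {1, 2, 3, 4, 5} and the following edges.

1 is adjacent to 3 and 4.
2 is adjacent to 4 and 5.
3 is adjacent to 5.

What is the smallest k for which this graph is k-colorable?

3

The cycle 1-3-5-2-4-1 has odd length 5, so it cannot be 2-colored; at least 3 colors are needed.
3 colors suffice: color a → {1, 5}; color b → {2, 3}; color c → {4}. Every edge joins two different colors.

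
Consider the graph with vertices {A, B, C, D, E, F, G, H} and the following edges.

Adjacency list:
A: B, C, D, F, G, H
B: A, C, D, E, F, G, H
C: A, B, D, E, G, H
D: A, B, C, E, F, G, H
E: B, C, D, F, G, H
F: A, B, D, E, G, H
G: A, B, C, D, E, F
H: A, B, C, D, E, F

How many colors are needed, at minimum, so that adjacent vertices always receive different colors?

B, C, D, E, G form a clique, so at least 5 colors are needed.
5 colors suffice: color 1 → {B}; color 2 → {D}; color 3 → {C, F}; color 4 → {A, E}; color 5 → {G, H}. Each edge has distinct colors on its endpoints.

5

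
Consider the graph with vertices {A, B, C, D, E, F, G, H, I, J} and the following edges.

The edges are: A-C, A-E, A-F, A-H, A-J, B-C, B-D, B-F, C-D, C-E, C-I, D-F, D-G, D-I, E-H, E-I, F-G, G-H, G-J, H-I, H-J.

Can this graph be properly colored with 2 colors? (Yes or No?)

No

A, H, J form a triangle, so at least 3 colors are needed.
So 2 colors are not enough.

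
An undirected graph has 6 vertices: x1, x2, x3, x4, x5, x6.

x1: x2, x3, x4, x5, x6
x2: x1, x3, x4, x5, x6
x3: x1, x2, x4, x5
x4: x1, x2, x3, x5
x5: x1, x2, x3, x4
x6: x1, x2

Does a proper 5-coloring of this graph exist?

Yes

The chromatic number is 5. x1, x2, x3, x4, x5 are pairwise adjacent (a clique of size 5), so at least 5 colors are needed.
5 colors suffice: color 1 → {x1}; color 2 → {x2}; color 3 → {x5, x6}; color 4 → {x3}; color 5 → {x4}.
That is already a proper 5-coloring.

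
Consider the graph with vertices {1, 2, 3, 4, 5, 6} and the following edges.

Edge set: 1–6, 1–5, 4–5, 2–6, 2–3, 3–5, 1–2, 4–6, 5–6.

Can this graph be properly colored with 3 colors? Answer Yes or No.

Yes

The chromatic number is 3. 1, 2, 6 form a triangle, so at least 3 colors are needed.
A valid assignment using 3 colors: 1=green, 2=red, 3=blue, 4=green, 5=red, 6=blue.
That is already a proper 3-coloring.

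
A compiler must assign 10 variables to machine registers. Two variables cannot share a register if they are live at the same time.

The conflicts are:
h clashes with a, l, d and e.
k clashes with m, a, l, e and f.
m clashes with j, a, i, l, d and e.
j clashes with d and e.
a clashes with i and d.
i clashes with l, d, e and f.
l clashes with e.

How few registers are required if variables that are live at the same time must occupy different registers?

4

m, a, i, d are mutually in conflict, so at least 4 registers are needed.
4 registers suffice: register 1 → {h, m, f}; register 2 → {k, j, i}; register 3 → {a, e}; register 4 → {l, d}. No two conflicting variables share a register.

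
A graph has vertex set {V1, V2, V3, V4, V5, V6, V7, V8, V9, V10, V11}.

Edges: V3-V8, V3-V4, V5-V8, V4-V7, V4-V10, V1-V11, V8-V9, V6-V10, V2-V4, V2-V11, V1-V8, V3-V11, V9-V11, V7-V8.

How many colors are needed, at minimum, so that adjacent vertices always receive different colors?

2

V7 and V8 are adjacent, so at least 2 colors are needed.
2 colors suffice: color 1 → {V4, V6, V8, V11}; color 2 → {V1, V2, V3, V5, V7, V9, V10}. No two adjacent vertices share a color.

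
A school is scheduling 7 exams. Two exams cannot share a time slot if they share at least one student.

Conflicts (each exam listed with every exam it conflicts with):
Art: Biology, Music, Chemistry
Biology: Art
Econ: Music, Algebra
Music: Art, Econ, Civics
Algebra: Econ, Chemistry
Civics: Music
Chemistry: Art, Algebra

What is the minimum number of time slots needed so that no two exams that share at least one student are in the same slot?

The cycle Music-Econ-Algebra-Chemistry-Art-Music has odd length 5, so it cannot be 2-colored; at least 3 time slots are needed.
3 time slots suffice: time slot 1 → {Biology, Music, Algebra}; time slot 2 → {Art, Econ, Civics}; time slot 3 → {Chemistry}. Each listed conflict is separated.

3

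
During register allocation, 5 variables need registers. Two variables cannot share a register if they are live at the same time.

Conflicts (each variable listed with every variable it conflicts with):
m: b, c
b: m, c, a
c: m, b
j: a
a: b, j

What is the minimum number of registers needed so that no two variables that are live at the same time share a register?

m, b, c pairwise conflict, so at least 3 registers are needed.
A valid assignment using 3 registers: m=2, b=1, c=3, j=1, a=2. Each listed conflict is separated.

3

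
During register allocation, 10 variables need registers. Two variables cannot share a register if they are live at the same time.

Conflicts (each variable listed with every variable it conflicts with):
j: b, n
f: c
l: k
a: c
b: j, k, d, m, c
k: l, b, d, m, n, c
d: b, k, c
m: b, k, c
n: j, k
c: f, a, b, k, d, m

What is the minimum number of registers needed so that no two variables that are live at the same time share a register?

4

b, k, m, c pairwise conflict, so at least 4 registers are needed.
A valid assignment using 4 registers: j=1, f=1, l=2, a=1, b=3, k=1, d=4, m=4, n=2, c=2. Each listed conflict is separated.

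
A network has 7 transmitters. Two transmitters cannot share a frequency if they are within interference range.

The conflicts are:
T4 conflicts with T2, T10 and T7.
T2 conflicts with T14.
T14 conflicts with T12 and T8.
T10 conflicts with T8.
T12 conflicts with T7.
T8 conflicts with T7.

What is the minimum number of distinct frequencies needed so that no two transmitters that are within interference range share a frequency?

3

The cycle T14-T12-T7-T4-T2-T14 has odd length 5, so it cannot be 2-colored; at least 3 frequencies are needed.
3 frequencies suffice: frequency 1 → {T14, T10, T7}; frequency 2 → {T4, T12, T8}; frequency 3 → {T2}. Every pair that conflicts lands in different frequencies.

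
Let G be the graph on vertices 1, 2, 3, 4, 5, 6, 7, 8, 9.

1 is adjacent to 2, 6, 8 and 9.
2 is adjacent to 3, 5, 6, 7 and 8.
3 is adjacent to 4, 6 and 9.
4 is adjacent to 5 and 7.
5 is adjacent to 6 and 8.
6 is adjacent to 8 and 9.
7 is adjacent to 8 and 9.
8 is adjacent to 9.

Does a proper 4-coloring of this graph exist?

Yes

The chromatic number is 4. 1, 6, 8, 9 are mutually adjacent (a clique of size 4), so at least 4 colors are needed.
One proper 4-coloring: 1=d, 2=b, 3=c, 4=b, 5=d, 6=a, 7=a, 8=c, 9=b.
That is already a proper 4-coloring.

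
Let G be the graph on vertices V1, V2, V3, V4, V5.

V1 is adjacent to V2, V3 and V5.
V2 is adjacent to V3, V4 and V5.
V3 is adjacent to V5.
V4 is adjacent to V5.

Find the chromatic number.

4

V1, V2, V3, V5 are mutually adjacent (a clique of size 4), so at least 4 colors are needed.
4 colors suffice: color 1 → {V5}; color 2 → {V2}; color 3 → {V3, V4}; color 4 → {V1}. Every edge joins two different colors.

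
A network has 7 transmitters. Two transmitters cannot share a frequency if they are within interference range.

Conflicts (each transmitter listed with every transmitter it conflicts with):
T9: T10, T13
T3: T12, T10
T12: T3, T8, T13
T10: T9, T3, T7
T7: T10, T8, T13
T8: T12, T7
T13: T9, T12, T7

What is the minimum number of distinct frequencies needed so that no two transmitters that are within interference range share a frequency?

3

The cycle T10-T3-T12-T13-T9-T10 has odd length 5, so it cannot be 2-colored; at least 3 frequencies are needed.
3 frequencies suffice: frequency 1 → {T9, T12, T7}; frequency 2 → {T10, T8, T13}; frequency 3 → {T3}. Every pair that conflicts lands in different frequencies.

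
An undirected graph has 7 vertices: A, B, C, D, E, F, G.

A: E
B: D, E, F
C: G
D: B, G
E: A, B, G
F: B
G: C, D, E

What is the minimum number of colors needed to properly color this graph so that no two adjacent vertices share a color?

D and G are adjacent, so at least 2 colors are needed.
2 colors suffice: color 1 → {A, B, G}; color 2 → {C, D, E, F}. No two adjacent vertices share a color.

2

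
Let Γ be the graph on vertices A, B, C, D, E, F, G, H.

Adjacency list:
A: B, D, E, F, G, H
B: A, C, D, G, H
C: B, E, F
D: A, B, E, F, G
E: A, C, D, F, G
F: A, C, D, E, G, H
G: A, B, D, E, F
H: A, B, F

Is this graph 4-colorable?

A, D, E, F, G are mutually adjacent (a clique of size 5), so at least 5 colors are needed.
So 4 colors are not enough.

No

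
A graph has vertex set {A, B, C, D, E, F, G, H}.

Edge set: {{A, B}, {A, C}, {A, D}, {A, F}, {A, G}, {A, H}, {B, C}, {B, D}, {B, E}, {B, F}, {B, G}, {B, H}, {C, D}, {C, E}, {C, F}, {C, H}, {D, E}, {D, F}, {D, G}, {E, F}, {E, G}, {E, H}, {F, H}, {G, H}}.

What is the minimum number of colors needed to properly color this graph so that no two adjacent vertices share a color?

B, C, E, F, H form a clique, so at least 5 colors are needed.
One proper 5-coloring: A=blue, B=red, C=green, D=yellow, E=blue, F=purple, G=green, H=yellow. Each edge has distinct colors on its endpoints.

5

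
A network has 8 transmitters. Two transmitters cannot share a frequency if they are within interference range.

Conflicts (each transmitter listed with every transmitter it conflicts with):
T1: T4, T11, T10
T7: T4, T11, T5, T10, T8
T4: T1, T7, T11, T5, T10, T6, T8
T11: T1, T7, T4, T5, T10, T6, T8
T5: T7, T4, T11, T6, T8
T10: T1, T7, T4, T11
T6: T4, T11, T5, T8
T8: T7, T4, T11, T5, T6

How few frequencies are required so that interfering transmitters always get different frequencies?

T7, T4, T11, T5, T8 pairwise conflict, so at least 5 frequencies are needed.
5 frequencies suffice: frequency 1 → {T11}; frequency 2 → {T4}; frequency 3 → {T1, T7, T6}; frequency 4 → {T5, T10}; frequency 5 → {T8}. Every pair that conflicts lands in different frequencies.

5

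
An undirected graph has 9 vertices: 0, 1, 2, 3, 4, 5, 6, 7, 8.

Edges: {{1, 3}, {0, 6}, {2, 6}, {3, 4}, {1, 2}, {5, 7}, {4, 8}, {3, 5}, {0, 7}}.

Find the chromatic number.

3

The cycle 1-3-5-7-0-6-2-1 has odd length 7, so it cannot be 2-colored; at least 3 colors are needed.
3 colors suffice: color red → {3, 6, 7, 8}; color blue → {0, 1, 4, 5}; color green → {2}. No two adjacent vertices share a color.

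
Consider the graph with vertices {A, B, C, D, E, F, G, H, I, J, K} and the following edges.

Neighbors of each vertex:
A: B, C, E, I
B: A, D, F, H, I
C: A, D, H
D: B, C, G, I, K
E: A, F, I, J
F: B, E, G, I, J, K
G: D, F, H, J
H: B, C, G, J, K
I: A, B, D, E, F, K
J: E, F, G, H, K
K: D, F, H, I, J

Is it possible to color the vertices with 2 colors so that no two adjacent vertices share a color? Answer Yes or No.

No

E, F, I are pairwise adjacent, so at least 3 colors are needed.
So 2 colors are not enough.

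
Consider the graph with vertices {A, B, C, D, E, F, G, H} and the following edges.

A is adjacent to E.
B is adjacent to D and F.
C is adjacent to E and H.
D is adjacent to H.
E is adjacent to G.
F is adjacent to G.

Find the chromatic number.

3

The cycle D-B-F-G-E-C-H-D has odd length 7, so it cannot be 2-colored; at least 3 colors are needed.
One proper 3-coloring: A=2, B=2, C=2, D=3, E=1, F=1, G=2, H=1. Every edge joins two different colors.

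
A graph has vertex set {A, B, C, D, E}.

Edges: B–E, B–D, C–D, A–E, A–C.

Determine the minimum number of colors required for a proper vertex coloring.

3

The cycle D-B-E-A-C-D has odd length 5, so it cannot be 2-colored; at least 3 colors are needed.
A valid assignment using 3 colors: A=3, B=2, C=2, D=1, E=1. Each edge has distinct colors on its endpoints.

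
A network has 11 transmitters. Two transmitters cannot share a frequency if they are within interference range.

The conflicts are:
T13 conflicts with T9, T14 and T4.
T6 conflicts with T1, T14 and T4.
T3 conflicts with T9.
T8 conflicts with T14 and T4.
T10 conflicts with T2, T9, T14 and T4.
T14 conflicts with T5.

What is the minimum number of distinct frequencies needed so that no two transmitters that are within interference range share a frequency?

2

T13 and T14 conflict, so at least 2 frequencies are needed.
2 frequencies suffice: frequency 1 → {T1, T2, T9, T14, T4}; frequency 2 → {T13, T6, T3, T8, T10, T5}. Every pair that conflicts lands in different frequencies.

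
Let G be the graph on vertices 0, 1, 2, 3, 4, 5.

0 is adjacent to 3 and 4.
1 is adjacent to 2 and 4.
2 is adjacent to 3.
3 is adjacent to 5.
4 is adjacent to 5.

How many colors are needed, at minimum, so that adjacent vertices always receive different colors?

3

The cycle 2-3-0-4-1-2 has odd length 5, so it cannot be 2-colored; at least 3 colors are needed.
3 colors suffice: 0=b, 1=c, 2=b, 3=a, 4=a, 5=b. Each edge has distinct colors on its endpoints.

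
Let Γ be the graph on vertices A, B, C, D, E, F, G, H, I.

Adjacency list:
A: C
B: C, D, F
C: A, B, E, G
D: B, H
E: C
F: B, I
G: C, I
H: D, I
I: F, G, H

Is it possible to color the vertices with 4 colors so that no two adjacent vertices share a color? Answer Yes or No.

Yes

The chromatic number is 3. The cycle B-C-G-I-F-B has odd length 5, so it cannot be 2-colored; at least 3 colors are needed.
One proper 3-coloring: A=2, B=2, C=1, D=1, E=2, F=3, G=2, H=2, I=1.
Since 4 ≥ 3, a proper 4-coloring certainly exists.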